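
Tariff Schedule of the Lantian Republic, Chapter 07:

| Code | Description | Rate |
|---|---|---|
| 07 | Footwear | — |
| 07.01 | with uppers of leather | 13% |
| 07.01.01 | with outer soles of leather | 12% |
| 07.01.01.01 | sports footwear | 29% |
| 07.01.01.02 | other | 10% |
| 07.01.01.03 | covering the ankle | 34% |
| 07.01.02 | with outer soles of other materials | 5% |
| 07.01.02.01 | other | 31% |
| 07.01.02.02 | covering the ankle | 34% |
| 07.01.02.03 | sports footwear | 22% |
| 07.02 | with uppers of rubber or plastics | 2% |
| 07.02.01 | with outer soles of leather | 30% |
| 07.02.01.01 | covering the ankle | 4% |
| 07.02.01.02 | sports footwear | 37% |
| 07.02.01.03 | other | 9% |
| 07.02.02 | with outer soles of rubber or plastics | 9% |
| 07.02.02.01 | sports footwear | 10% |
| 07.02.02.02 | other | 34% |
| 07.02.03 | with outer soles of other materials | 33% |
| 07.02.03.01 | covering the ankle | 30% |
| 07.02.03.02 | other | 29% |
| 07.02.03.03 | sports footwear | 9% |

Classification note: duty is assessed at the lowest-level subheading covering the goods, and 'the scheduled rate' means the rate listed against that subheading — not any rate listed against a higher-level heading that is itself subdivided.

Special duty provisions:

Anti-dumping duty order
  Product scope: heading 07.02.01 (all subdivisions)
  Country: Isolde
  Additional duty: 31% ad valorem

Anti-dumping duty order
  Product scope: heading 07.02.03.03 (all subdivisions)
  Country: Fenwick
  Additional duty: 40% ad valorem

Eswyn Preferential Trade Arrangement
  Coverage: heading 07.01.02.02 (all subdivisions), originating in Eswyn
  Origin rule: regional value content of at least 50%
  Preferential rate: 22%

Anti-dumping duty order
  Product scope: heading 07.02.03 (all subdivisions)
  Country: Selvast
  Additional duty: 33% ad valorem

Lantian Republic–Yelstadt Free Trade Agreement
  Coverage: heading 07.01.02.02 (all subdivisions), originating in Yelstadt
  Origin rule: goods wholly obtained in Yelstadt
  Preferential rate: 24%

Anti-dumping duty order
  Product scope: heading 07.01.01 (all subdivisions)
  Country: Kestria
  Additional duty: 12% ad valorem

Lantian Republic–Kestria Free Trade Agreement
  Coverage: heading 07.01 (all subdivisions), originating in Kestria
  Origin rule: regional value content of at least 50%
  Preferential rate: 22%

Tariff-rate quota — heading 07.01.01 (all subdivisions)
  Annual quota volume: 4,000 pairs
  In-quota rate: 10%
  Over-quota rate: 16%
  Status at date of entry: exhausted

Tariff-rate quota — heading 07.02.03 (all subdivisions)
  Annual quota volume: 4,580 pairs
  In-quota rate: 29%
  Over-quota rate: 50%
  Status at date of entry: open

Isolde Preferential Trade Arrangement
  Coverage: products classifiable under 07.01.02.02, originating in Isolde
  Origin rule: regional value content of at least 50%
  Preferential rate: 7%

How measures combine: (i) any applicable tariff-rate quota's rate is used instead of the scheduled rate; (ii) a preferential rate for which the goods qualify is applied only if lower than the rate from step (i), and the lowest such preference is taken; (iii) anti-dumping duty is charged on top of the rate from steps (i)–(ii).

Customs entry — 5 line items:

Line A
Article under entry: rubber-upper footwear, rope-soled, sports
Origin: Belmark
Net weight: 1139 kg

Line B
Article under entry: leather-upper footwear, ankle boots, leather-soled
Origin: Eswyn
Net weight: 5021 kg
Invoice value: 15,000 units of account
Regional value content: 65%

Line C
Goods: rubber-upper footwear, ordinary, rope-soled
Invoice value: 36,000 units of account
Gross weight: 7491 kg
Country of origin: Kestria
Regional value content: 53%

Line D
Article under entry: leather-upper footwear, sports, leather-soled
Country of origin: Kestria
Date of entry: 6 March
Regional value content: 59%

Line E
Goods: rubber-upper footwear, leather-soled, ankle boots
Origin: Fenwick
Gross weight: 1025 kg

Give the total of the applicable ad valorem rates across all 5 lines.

106%

Line A: rubber-upper → 07.02; rope-soled → 07.02.03; sports → 07.02.03.03. Scheduled 9%. quota on 07.02.03 open → in-quota 29%. → 29%.
Line B: leather-upper → 07.01; leather-soled → 07.01.01; ankle boots → 07.01.01.03. Scheduled 34%. quota on 07.01.01 exhausted → over-quota 16%; Eswyn agreement on 07.01.02.02: 07.01.01.03 not covered. → 16%.
Line C: rubber-upper → 07.02; rope-soled → 07.02.03; ordinary → 07.02.03.02. Scheduled 29%. quota on 07.02.03 open → in-quota 29%; Kestria agreement on 07.01: 07.02.03.02 not covered. → 29%.
Line D: leather-upper → 07.01; leather-soled → 07.01.01; sports → 07.01.01.01. Scheduled 29%. quota on 07.01.01 exhausted → over-quota 16%; Kestria agreement on 07.01: RVC ≥ 50% → 22% available; preference 22% not lower than 16% → no reduction; anti-dumping (Kestria, 07.01.01): +12%; total 16% + 12% = 28%. → 28%.
Line E: rubber-upper → 07.02; leather-soled → 07.02.01; ankle boots → 07.02.01.01. Scheduled 4%. No special measure applies. → 4%.
Sum: 29% + 16% + 29% + 28% + 4% = 106%.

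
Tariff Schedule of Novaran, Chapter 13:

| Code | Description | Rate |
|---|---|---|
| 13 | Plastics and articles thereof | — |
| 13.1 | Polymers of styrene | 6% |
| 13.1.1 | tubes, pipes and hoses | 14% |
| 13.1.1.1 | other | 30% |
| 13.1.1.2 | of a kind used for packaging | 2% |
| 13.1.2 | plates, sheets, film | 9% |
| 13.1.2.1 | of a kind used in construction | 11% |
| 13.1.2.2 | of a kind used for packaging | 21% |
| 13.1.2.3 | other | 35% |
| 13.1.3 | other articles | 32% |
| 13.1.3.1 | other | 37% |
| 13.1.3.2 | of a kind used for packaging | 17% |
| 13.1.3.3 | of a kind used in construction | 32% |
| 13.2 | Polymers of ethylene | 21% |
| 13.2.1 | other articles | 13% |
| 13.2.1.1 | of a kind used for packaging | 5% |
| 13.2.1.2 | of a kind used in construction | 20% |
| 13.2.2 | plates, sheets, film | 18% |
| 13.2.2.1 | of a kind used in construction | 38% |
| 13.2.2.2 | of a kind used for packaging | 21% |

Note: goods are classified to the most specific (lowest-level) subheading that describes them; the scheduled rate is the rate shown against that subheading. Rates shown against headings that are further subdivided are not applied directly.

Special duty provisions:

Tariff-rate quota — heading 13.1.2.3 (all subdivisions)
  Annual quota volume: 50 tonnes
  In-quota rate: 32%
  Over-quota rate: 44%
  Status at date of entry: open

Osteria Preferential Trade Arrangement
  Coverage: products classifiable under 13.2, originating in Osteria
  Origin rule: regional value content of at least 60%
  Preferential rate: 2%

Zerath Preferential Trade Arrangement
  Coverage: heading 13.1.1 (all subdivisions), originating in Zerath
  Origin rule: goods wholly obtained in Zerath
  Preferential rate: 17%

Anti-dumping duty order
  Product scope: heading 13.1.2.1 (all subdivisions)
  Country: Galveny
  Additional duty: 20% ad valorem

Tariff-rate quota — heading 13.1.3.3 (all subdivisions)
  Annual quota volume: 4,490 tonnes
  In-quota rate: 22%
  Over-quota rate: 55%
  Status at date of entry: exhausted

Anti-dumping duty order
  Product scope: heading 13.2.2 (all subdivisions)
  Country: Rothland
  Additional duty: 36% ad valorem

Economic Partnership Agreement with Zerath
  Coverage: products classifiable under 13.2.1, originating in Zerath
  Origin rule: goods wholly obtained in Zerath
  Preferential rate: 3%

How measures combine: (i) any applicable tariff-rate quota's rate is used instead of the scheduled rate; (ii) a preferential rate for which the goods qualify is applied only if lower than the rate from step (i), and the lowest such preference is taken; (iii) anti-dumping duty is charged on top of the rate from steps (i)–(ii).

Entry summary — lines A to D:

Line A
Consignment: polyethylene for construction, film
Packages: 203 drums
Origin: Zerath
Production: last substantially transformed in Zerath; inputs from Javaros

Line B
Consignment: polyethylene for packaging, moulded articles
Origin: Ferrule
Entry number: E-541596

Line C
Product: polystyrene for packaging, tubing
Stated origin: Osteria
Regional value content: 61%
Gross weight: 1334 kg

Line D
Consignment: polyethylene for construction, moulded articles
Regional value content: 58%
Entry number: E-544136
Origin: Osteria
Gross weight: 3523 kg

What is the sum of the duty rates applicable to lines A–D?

65%

Line A: polyethylene → 13.2; film → 13.2.2; for construction → 13.2.2.1. Scheduled 38%. Zerath agreement on 13.1.1: 13.2.2.1 not covered; Zerath agreement on 13.2.1: 13.2.2.1 not covered. → 38%.
Line B: polyethylene → 13.2; moulded articles → 13.2.1; for packaging → 13.2.1.1. Scheduled 5%. No special measure applies. → 5%.
Line C: polystyrene → 13.1; tubing → 13.1.1; for packaging → 13.1.1.2. Scheduled 2%. Osteria agreement on 13.2: 13.1.1.2 not covered. → 2%.
Line D: polyethylene → 13.2; moulded articles → 13.2.1; for construction → 13.2.1.2. Scheduled 20%. Osteria agreement on 13.2: RVC < 60%. → 20%.
Sum: 38% + 5% + 2% + 20% = 65%.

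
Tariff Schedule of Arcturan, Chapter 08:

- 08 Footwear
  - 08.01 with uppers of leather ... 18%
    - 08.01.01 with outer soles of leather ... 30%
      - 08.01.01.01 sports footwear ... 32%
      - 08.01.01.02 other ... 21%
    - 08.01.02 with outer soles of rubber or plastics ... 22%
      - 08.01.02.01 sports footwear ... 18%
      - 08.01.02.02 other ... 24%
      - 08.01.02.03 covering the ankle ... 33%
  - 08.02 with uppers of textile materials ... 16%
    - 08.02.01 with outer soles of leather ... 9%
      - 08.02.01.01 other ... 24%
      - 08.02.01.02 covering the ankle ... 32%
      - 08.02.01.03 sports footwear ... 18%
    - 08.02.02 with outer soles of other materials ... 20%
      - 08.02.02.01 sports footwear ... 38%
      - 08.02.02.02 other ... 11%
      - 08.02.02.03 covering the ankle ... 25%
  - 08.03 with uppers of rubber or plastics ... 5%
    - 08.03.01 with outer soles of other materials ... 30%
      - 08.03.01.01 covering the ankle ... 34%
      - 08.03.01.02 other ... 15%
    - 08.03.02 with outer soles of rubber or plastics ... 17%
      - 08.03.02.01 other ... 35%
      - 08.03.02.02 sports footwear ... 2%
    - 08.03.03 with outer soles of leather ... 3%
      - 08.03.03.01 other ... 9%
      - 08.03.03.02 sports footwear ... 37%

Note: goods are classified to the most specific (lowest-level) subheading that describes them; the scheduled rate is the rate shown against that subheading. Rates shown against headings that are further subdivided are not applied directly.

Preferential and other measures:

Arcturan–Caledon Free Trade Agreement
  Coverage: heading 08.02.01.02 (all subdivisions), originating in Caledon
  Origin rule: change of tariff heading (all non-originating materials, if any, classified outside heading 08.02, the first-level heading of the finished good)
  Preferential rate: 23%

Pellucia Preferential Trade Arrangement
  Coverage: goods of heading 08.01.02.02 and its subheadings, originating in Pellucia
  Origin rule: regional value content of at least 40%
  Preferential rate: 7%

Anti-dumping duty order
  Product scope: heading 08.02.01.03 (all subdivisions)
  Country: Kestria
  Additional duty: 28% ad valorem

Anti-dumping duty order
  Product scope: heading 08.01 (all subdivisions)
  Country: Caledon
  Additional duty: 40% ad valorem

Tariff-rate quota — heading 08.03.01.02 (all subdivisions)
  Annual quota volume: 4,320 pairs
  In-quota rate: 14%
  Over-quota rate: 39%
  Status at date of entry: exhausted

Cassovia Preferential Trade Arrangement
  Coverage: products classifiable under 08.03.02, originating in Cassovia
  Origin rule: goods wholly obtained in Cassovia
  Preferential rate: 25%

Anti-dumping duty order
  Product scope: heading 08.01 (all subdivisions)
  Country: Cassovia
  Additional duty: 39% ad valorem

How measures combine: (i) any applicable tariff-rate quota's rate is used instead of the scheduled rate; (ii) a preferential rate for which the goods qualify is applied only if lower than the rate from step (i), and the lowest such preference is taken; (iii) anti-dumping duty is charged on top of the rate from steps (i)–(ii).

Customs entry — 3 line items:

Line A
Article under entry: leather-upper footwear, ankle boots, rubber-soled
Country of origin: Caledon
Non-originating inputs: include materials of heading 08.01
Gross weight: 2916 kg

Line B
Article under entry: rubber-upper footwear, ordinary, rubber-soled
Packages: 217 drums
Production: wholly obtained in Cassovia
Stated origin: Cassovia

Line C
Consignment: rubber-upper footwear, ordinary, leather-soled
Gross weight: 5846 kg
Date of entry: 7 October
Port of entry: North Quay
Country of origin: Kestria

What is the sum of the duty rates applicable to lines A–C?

Line A: leather-upper → 08.01; rubber-soled → 08.01.02; ankle boots → 08.01.02.03. Scheduled 33%. Caledon agreement on 08.02.01.02: 08.01.02.03 not covered; anti-dumping (Caledon, 08.01): +40%; total 33% + 40% = 73%. → 73%.
Line B: rubber-upper → 08.03; rubber-soled → 08.03.02; ordinary → 08.03.02.01. Scheduled 35%. Cassovia agreement on 08.03.02: wholly obtained → 25% available; preferential 25%. → 25%.
Line C: rubber-upper → 08.03; leather-soled → 08.03.03; ordinary → 08.03.03.01. Scheduled 9%. No special measure applies. → 9%.
Sum: 73% + 25% + 9% = 107%.

107%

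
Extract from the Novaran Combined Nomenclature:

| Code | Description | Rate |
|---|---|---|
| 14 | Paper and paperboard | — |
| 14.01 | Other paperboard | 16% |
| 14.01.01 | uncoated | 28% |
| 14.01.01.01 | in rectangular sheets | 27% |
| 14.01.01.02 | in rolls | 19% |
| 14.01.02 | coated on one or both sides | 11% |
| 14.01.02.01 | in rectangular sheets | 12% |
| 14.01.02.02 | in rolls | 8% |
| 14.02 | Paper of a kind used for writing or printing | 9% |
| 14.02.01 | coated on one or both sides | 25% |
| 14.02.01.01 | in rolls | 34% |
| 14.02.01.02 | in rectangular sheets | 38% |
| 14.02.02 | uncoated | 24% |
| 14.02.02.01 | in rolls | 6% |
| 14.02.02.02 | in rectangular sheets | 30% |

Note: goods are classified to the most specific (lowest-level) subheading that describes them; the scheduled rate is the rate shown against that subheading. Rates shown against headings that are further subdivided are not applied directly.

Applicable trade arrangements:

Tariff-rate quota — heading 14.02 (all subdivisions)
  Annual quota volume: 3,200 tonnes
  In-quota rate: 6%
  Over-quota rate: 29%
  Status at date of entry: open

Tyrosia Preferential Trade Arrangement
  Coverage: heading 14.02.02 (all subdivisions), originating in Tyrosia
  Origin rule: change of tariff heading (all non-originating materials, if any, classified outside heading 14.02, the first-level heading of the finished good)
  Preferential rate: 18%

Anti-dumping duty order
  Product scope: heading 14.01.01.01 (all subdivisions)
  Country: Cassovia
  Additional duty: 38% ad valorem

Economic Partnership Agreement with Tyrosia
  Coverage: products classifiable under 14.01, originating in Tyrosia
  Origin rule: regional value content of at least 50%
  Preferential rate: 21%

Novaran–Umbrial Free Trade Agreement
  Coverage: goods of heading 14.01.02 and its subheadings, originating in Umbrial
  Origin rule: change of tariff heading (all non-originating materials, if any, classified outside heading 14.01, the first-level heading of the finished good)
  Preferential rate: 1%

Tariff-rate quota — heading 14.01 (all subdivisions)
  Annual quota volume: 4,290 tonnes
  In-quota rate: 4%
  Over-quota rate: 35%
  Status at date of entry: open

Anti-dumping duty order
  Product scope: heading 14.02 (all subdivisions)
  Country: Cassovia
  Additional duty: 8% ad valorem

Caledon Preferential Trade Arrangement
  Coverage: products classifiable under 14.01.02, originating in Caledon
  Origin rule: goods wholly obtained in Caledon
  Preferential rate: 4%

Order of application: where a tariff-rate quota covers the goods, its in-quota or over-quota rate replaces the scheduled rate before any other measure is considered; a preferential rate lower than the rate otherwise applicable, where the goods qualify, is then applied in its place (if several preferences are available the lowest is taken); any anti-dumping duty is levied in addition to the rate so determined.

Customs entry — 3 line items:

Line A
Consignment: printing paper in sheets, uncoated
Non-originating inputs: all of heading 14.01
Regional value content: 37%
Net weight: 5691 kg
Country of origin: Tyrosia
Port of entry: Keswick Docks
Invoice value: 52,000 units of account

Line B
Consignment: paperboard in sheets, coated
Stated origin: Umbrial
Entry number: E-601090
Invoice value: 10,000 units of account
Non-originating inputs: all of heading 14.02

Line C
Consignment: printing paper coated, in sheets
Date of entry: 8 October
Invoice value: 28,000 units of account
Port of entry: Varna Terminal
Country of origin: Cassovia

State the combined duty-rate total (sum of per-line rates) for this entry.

Line A: printing paper → 14.02; uncoated → 14.02.02; in sheets → 14.02.02.02. Scheduled 30%. quota on 14.02 open → in-quota 6%; Tyrosia agreement on 14.02.02: CTH met → 18% available; Tyrosia agreement on 14.01: 14.02.02.02 not covered; preference 18% not lower than 6% → no reduction. → 6%.
Line B: paperboard → 14.01; coated → 14.01.02; in sheets → 14.01.02.01. Scheduled 12%. quota on 14.01 open → in-quota 4%; Umbrial agreement on 14.01.02: CTH met → 1% available; preferential 1%. → 1%.
Line C: printing paper → 14.02; coated → 14.02.01; in sheets → 14.02.01.02. Scheduled 38%. quota on 14.02 open → in-quota 6%; anti-dumping (Cassovia, 14.02): +8%; total 6% + 8% = 14%. → 14%.
Sum: 6% + 1% + 14% = 21%.

21%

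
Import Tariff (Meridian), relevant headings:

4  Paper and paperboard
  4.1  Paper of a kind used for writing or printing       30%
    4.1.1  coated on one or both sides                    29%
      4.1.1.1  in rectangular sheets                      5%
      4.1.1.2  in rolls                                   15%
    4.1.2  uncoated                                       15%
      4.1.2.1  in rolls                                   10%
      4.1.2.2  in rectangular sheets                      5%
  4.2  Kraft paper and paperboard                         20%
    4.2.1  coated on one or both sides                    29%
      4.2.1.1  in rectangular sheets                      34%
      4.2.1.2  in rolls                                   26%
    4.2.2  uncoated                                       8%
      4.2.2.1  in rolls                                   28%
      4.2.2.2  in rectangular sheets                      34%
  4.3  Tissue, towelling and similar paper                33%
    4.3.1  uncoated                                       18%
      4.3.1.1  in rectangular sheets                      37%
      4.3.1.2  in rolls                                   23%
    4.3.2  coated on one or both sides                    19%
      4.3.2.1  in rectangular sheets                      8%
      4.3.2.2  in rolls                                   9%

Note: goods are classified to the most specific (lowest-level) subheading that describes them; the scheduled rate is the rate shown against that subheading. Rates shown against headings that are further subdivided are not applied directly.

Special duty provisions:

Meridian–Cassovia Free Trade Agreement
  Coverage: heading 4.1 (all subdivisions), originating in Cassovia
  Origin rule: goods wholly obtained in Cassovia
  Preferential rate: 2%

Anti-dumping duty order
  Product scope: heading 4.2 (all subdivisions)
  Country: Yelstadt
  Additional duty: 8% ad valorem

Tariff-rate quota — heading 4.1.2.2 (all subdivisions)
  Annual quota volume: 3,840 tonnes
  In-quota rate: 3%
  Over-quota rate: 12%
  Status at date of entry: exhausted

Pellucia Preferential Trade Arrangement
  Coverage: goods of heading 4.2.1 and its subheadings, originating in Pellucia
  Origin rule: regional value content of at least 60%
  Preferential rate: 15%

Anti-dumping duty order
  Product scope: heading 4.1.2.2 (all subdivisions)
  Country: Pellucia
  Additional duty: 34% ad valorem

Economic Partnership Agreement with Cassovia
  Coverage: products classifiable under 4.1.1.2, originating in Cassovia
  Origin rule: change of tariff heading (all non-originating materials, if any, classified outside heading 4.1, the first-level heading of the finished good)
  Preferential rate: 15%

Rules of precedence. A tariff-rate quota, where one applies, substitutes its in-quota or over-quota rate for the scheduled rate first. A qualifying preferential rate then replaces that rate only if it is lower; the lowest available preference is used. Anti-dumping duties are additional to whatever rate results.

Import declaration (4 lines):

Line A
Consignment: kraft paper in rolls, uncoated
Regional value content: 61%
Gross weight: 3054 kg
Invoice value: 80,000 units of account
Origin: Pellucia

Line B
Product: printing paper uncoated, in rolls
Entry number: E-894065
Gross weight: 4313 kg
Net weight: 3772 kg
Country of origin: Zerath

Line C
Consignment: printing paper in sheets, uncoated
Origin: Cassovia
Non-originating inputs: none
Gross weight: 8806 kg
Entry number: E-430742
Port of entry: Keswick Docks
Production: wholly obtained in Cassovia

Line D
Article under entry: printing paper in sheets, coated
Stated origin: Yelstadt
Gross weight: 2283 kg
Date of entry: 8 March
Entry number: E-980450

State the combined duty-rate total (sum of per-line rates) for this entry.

Line A: kraft paper → 4.2; uncoated → 4.2.2; in rolls → 4.2.2.1. Scheduled 28%. Pellucia agreement on 4.2.1: 4.2.2.1 not covered. → 28%.
Line B: printing paper → 4.1; uncoated → 4.1.2; in rolls → 4.1.2.1. Scheduled 10%. No special measure applies. → 10%.
Line C: printing paper → 4.1; uncoated → 4.1.2; in sheets → 4.1.2.2. Scheduled 5%. quota on 4.1.2.2 exhausted → over-quota 12%; Cassovia agreement on 4.1: wholly obtained → 2% available; Cassovia agreement on 4.1.1.2: 4.1.2.2 not covered; preferential 2%. → 2%.
Line D: printing paper → 4.1; coated → 4.1.1; in sheets → 4.1.1.1. Scheduled 5%. No special measure applies. → 5%.
Sum: 28% + 10% + 2% + 5% = 45%.

45%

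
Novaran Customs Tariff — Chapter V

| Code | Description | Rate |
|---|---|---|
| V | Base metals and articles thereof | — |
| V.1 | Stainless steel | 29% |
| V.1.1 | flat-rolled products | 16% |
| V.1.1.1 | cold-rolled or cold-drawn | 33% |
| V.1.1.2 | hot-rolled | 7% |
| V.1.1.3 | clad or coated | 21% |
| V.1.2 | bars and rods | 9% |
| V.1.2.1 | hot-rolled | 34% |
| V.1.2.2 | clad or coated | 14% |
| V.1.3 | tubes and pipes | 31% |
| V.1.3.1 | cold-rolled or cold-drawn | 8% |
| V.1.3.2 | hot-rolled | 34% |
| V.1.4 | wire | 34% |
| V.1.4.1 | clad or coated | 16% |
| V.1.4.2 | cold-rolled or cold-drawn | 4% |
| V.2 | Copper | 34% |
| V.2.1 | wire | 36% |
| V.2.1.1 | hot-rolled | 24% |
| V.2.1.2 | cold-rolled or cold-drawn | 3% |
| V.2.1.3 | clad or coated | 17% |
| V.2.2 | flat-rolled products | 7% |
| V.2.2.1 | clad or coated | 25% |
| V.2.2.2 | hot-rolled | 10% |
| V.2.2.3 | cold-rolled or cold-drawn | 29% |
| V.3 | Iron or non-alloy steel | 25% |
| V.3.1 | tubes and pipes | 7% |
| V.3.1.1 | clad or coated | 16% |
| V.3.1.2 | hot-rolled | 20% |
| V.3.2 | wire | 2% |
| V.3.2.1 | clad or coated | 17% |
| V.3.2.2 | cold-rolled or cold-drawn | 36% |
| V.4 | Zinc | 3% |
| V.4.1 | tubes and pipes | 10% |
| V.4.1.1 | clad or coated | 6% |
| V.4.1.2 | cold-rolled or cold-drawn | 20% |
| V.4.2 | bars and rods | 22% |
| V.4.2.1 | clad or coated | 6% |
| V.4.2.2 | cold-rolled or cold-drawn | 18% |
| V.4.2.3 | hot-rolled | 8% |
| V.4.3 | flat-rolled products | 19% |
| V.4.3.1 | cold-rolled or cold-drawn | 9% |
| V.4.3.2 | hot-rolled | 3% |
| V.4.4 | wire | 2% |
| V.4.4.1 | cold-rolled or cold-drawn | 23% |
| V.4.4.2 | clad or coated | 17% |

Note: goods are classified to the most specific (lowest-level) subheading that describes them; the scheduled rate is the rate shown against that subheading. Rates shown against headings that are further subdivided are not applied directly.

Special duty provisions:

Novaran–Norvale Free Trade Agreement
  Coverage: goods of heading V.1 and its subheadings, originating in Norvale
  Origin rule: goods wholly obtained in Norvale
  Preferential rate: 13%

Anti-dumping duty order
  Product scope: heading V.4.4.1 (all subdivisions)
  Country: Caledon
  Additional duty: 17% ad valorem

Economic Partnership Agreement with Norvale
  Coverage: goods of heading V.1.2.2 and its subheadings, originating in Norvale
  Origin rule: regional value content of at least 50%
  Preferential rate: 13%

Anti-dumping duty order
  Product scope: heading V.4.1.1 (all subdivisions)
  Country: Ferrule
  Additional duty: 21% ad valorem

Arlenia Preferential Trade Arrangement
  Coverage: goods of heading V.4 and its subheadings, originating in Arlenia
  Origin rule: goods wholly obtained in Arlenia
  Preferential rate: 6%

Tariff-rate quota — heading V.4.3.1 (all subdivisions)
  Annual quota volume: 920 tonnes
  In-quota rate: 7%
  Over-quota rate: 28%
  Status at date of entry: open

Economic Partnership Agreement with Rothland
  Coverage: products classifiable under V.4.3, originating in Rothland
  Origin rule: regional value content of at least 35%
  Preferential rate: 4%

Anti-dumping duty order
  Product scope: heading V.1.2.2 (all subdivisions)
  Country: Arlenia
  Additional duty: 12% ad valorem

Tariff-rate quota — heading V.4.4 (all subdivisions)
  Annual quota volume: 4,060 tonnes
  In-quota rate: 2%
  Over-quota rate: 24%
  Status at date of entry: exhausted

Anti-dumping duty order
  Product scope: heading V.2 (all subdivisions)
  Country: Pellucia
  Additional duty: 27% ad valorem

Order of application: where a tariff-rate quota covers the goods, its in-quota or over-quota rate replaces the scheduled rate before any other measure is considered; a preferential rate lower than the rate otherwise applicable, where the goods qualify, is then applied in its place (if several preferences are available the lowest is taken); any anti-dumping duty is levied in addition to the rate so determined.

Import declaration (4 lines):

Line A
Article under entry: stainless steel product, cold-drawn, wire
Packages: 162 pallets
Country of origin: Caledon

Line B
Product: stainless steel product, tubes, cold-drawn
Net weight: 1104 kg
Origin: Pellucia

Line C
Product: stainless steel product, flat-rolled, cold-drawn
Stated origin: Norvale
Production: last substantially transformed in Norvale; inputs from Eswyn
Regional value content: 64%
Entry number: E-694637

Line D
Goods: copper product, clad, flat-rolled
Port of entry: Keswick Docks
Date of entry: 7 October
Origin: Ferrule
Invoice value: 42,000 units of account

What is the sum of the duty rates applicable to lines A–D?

70%

Line A: stainless steel → V.1; wire → V.1.4; cold-drawn → V.1.4.2. Scheduled 4%. No special measure applies. → 4%.
Line B: stainless steel → V.1; tubes → V.1.3; cold-drawn → V.1.3.1. Scheduled 8%. No special measure applies. → 8%.
Line C: stainless steel → V.1; flat-rolled → V.1.1; cold-drawn → V.1.1.1. Scheduled 33%. Norvale agreement on V.1: not wholly obtained; Norvale agreement on V.1.2.2: V.1.1.1 not covered. → 33%.
Line D: copper → V.2; flat-rolled → V.2.2; clad → V.2.2.1. Scheduled 25%. No special measure applies. → 25%.
Sum: 4% + 8% + 33% + 25% = 70%.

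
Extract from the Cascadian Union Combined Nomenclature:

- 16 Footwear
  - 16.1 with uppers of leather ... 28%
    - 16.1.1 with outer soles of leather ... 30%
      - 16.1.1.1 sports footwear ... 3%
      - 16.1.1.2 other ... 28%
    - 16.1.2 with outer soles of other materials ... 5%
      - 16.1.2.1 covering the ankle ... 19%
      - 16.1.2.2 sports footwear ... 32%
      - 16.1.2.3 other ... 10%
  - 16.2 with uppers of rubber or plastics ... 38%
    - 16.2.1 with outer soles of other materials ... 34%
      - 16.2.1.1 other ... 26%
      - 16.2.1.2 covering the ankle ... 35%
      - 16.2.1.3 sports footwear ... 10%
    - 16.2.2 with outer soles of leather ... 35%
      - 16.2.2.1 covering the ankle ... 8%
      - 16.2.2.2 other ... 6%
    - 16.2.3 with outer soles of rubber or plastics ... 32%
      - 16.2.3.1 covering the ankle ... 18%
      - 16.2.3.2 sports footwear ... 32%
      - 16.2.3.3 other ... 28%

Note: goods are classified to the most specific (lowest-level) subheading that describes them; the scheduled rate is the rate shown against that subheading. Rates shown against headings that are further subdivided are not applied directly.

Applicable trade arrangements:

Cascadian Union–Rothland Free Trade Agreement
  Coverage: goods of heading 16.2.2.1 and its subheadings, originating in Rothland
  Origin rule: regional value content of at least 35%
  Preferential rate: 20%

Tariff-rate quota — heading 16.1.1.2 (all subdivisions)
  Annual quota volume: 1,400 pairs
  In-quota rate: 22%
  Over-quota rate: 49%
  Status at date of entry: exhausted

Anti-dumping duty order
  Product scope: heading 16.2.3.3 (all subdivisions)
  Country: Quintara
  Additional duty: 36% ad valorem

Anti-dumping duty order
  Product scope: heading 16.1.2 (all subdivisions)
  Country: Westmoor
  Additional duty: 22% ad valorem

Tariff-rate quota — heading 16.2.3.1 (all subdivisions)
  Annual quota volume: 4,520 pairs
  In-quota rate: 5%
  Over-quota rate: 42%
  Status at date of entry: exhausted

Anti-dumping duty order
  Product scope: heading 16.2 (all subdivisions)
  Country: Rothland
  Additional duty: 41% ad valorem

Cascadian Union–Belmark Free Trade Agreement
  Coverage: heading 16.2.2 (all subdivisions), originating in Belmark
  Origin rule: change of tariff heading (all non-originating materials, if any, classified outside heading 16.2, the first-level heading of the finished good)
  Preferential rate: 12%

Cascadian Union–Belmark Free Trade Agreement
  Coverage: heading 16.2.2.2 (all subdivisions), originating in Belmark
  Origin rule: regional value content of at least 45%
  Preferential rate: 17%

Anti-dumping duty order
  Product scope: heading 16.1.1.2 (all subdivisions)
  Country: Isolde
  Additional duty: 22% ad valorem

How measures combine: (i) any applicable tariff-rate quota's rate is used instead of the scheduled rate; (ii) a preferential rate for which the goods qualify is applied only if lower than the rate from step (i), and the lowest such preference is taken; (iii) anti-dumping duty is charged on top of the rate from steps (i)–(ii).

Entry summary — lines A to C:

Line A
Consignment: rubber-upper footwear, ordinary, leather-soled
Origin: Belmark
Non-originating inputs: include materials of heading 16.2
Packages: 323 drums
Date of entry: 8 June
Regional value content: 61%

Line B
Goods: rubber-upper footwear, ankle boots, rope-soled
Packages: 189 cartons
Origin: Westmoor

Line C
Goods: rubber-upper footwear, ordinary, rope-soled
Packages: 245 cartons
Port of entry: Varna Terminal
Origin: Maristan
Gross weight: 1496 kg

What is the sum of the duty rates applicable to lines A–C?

67%

Line A: rubber-upper → 16.2; leather-soled → 16.2.2; ordinary → 16.2.2.2. Scheduled 6%. Belmark agreement on 16.2.2: CTH not met; Belmark agreement on 16.2.2.2: RVC ≥ 45% → 17% available; preference 17% not lower than 6% → no reduction. → 6%.
Line B: rubber-upper → 16.2; rope-soled → 16.2.1; ankle boots → 16.2.1.2. Scheduled 35%. No special measure applies. → 35%.
Line C: rubber-upper → 16.2; rope-soled → 16.2.1; ordinary → 16.2.1.1. Scheduled 26%. No special measure applies. → 26%.
Sum: 6% + 35% + 26% = 67%.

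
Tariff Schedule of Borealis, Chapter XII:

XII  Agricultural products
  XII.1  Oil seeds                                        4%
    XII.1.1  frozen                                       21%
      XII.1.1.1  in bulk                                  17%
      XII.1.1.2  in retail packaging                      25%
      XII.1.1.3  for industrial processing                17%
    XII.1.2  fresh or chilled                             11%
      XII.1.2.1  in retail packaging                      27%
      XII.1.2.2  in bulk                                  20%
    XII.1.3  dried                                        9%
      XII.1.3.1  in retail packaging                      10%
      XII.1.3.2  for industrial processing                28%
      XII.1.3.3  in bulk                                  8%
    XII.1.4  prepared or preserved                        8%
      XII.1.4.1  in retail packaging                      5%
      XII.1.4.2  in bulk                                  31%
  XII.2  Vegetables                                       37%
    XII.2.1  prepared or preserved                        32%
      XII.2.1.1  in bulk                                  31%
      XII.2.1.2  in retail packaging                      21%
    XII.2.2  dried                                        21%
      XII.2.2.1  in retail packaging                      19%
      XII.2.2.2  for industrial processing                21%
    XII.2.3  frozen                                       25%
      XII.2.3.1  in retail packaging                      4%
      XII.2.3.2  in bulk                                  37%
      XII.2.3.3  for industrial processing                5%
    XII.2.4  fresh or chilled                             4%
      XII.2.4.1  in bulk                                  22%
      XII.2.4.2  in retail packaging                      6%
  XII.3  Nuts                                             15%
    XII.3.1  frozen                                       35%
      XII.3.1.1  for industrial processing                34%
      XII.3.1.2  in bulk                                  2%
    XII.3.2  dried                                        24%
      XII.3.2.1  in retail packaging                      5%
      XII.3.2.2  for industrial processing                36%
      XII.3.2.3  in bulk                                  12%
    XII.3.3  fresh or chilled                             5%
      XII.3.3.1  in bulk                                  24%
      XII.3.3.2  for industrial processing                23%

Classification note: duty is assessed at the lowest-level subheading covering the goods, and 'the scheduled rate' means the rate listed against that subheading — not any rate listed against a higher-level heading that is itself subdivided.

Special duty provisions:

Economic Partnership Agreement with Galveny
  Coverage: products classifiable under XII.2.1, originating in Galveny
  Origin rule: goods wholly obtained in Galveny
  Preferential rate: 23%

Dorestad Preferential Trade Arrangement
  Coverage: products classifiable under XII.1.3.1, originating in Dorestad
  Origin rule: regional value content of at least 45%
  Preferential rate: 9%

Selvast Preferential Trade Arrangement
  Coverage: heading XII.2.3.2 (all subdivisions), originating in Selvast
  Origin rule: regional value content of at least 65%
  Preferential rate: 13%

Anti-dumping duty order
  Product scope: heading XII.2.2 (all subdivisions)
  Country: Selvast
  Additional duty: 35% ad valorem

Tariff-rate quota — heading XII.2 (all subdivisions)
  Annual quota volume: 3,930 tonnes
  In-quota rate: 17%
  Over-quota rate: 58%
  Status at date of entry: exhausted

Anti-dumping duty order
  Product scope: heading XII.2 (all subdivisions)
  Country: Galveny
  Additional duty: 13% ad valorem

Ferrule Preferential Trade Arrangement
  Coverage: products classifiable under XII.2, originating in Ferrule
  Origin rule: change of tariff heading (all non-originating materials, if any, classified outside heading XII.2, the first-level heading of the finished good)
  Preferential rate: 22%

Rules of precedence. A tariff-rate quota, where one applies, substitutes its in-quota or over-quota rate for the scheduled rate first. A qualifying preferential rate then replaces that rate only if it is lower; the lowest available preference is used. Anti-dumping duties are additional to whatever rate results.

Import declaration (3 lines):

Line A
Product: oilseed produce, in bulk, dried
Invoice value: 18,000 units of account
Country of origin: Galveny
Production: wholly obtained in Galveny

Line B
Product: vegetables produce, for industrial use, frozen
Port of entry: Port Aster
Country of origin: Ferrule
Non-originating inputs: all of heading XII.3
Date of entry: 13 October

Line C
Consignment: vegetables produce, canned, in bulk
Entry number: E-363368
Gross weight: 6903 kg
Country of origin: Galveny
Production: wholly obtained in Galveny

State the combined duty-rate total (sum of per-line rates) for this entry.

66%

Line A: oilseed → XII.1; dried → XII.1.3; in bulk → XII.1.3.3. Scheduled 8%. Galveny agreement on XII.2.1: XII.1.3.3 not covered. → 8%.
Line B: vegetables → XII.2; frozen → XII.2.3; for industrial use → XII.2.3.3. Scheduled 5%. quota on XII.2 exhausted → over-quota 58%; Ferrule agreement on XII.2: CTH met → 22% available; preferential 22%. → 22%.
Line C: vegetables → XII.2; canned → XII.2.1; in bulk → XII.2.1.1. Scheduled 31%. quota on XII.2 exhausted → over-quota 58%; Galveny agreement on XII.2.1: wholly obtained → 23% available; preferential 23%; anti-dumping (Galveny, XII.2): +13%; total 23% + 13% = 36%. → 36%.
Sum: 8% + 22% + 36% = 66%.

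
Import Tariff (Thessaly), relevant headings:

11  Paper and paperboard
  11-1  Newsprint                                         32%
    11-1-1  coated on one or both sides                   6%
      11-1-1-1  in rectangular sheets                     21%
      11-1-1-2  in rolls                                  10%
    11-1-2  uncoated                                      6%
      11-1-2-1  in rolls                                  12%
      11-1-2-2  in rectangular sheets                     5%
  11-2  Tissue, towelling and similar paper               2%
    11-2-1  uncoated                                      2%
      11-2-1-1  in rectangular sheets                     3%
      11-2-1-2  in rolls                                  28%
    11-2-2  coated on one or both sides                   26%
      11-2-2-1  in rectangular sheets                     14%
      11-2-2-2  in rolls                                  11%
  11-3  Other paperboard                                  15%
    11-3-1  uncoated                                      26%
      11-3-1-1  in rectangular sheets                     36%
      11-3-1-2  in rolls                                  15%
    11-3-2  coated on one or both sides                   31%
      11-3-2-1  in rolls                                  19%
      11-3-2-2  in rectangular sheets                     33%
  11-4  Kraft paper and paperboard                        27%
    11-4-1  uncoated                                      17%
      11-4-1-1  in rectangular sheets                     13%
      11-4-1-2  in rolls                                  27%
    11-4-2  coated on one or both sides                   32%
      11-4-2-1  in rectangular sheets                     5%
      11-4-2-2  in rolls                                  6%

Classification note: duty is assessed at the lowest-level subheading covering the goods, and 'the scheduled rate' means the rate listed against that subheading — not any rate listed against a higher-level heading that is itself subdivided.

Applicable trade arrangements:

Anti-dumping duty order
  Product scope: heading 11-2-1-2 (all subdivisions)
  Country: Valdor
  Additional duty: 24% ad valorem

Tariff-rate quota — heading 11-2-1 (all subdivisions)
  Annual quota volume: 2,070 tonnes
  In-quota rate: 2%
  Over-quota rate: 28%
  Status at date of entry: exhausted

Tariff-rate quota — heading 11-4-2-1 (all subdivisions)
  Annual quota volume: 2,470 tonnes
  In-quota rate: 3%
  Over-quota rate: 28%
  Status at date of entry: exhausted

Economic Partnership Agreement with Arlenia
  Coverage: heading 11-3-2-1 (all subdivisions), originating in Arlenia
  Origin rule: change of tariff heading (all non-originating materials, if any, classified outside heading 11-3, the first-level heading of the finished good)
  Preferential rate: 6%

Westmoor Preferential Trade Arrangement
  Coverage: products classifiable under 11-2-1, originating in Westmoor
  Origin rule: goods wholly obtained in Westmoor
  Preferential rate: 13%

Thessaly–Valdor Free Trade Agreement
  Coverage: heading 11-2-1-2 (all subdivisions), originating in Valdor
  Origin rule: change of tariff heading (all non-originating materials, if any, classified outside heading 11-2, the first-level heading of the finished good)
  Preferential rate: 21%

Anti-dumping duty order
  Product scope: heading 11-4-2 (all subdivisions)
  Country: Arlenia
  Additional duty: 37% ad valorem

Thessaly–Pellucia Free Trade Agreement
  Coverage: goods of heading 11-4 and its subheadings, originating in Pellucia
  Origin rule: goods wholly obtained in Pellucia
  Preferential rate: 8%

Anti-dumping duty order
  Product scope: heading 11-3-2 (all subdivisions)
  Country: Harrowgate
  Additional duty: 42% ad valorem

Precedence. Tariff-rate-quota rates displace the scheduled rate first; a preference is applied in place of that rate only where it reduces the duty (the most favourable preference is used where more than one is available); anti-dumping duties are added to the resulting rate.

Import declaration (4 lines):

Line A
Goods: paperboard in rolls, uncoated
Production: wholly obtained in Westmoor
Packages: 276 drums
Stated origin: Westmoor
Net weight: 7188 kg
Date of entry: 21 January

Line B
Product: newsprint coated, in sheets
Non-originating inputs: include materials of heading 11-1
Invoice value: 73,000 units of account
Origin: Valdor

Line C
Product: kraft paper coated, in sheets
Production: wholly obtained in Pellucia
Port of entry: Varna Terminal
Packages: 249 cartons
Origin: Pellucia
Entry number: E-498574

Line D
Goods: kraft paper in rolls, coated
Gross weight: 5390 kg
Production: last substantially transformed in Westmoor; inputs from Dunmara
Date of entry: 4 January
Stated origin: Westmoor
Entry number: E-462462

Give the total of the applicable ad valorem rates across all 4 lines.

50%

Line A: paperboard → 11-3; uncoated → 11-3-1; in rolls → 11-3-1-2. Scheduled 15%. Westmoor agreement on 11-2-1: 11-3-1-2 not covered. → 15%.
Line B: newsprint → 11-1; coated → 11-1-1; in sheets → 11-1-1-1. Scheduled 21%. Valdor agreement on 11-2-1-2: 11-1-1-1 not covered. → 21%.
Line C: kraft paper → 11-4; coated → 11-4-2; in sheets → 11-4-2-1. Scheduled 5%. quota on 11-4-2-1 exhausted → over-quota 28%; Pellucia agreement on 11-4: wholly obtained → 8% available; preferential 8%. → 8%.
Line D: kraft paper → 11-4; coated → 11-4-2; in rolls → 11-4-2-2. Scheduled 6%. Westmoor agreement on 11-2-1: 11-4-2-2 not covered. → 6%.
Sum: 15% + 21% + 8% + 6% = 50%.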